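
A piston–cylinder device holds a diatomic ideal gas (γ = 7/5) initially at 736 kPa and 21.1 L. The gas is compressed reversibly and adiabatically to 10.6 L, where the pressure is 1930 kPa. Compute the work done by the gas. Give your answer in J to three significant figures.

W ≈ -12300 J

Adiabatic: W = (P₁V₁ − P₂V₂)/(γ − 1) with γ = 7/5.
P₁V₁ = 15530 J, P₂V₂ = 20458 J.
W = (15530 − 20458) / 0.4 = -12321 J.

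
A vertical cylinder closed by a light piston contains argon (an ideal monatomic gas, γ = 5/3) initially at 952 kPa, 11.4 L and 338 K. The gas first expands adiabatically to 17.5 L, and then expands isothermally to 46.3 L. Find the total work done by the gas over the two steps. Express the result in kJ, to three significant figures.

W_total ≈ 12.0 kJ

Step 1 (adiabatic): W = (P₁V₁ − P₂V₂)/(γ−1) = (10853 − 8156)/0.667 = 4046 J.
After step 1: P = 466 kPa, V = 17.5 L, T = 254 K.
Step 2 (isothermal): W = P₁V₁ ln(V₂/V₁) = (8156) ln(46.3/17.5) = 7935 J.
W_total = 4046 + 7935 = 11981 J.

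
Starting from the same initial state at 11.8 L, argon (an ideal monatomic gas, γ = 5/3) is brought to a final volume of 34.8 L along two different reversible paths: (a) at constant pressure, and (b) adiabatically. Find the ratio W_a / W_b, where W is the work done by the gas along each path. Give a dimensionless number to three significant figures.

W_a / W_b ≈ 2.53

Path (a) isobaric: W = P₁(V₂ − V₁) → W_a/(P₁V₁) = 1.949.
Path (b) adiabatic: W = P₁V₁(1 − (V₁/V₂)^(γ−1))/(γ−1) → W_b/(P₁V₁) = 0.7706.
W_a / W_b = 1.949 / 0.7706 = 2.529.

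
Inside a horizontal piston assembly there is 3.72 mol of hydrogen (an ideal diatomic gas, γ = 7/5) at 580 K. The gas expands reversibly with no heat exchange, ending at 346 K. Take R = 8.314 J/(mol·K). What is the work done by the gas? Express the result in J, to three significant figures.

Adiabatic ⇒ Q = 0, so W_by = −ΔU = nCᵥ(T₁ − T₂).
Cᵥ = 5R/2 = 20.79 J/(mol·K).
W = (3.72)(20.79)(580 − 346) = 18093 J.

W ≈ 18100 J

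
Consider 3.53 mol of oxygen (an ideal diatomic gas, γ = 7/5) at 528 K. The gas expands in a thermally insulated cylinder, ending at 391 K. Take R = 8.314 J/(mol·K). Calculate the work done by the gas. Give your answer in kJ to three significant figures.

Adiabatic ⇒ Q = 0, so W_by = −ΔU = nCᵥ(T₁ − T₂).
Cᵥ = 5R/2 = 20.79 J/(mol·K).
W = (3.53)(20.79)(528 − 391) = 10052 J.

W ≈ 10.1 kJ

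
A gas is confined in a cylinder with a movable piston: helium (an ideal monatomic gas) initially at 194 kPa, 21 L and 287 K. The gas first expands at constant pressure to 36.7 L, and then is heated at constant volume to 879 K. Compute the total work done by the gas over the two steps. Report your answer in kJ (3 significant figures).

Step 1 (isobaric): W = PΔV = (194 kPa)(36.7 − 21 L) = 3046 J.
Step 2 (isochoric): W = 0 (constant volume).
W_total = 3046 + 0 = 3046 J.

W_total ≈ 3.05 kJ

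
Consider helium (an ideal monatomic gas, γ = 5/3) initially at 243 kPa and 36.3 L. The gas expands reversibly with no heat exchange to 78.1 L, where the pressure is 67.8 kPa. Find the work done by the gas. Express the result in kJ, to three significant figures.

Adiabatic: W = (P₁V₁ − P₂V₂)/(γ − 1) with γ = 5/3.
P₁V₁ = 8821 J, P₂V₂ = 5295 J.
W = (8821 − 5295) / 0.6667 = 5289 J.

W ≈ 5.29 kJ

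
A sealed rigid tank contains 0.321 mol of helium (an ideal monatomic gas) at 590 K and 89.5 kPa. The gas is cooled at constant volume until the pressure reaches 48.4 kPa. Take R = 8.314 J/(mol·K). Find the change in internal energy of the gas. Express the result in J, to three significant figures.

Constant volume ⇒ W = 0, so Q = ΔU = nCᵥΔT with Cᵥ = 3R/2 = 12.47 J/(mol·K).
At constant V, T₂/T₁ = P₂/P₁ ⇒ ΔT = T₁(P₂/P₁ − 1) = 590·(48.4/89.5 − 1) = -270.9 K.
ΔU = (0.321)(12.47)(-270.9) = -1085 J.

ΔU ≈ -1080 J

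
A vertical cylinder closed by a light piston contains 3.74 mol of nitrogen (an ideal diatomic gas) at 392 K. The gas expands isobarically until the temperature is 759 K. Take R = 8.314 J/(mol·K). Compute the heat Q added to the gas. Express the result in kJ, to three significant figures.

Isobaric: W = nRΔT = (3.74)(8.314)(367) = 11412 J.
ΔU = nCᵥΔT with Cᵥ = 5R/2: ΔU = (3.74)(20.79)(367) = 28529 J.
Q = ΔU + W = 28529 + 11412 = 39941 J.

Q ≈ 39.9 kJ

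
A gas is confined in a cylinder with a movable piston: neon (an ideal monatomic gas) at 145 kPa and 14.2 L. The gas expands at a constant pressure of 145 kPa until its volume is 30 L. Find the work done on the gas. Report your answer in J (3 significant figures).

Isobaric: W = P ΔV.
W = (145 kPa)(30 − 14.2 L) = (145)(15.8) = 2291 J.
Work on gas = −W_by = -2291 J.

W ≈ -2290 J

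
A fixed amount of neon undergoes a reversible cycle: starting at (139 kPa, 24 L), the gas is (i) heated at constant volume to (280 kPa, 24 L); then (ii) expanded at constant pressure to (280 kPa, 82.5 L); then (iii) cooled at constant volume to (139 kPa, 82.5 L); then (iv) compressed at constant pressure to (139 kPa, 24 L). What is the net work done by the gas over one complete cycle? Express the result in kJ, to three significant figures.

W_net ≈ 8.25 kJ

Constant-volume legs do no work.
W(ii) = (280)(82.5 − 24) = 16380 J; W(iv) = (139)(24 − 82.5) = -8132 J.
W_net = 16380 − 8132 = 8248 J (the clockwise enclosed area).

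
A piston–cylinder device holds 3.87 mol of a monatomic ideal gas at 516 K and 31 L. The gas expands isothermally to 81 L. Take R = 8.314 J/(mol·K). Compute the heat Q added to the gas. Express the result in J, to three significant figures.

Q ≈ 15900 J

Isothermal ⇒ ΔU = 0, so Q = W = nRT ln(V₂/V₁).
Q = (3.87)(8.314)(516) ln(81/31) = 16602 × 0.9605 = 15946 J.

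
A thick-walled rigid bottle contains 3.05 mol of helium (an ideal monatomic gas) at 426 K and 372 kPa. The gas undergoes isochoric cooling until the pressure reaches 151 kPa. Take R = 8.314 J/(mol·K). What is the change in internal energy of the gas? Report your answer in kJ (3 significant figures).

ΔU ≈ -9.63 kJ

Constant volume ⇒ W = 0, so Q = ΔU = nCᵥΔT with Cᵥ = 3R/2 = 12.47 J/(mol·K).
At constant V, T₂/T₁ = P₂/P₁ ⇒ ΔT = T₁(P₂/P₁ − 1) = 426·(151/372 − 1) = -253.1 K.
ΔU = (3.05)(12.47)(-253.1) = -9626 J.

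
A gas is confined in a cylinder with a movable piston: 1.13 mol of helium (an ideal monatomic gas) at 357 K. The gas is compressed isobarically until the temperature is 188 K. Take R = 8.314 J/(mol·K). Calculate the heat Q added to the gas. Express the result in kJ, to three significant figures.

Isobaric: W = nRΔT = (1.13)(8.314)(-169) = -1588 J.
ΔU = nCᵥΔT with Cᵥ = 3R/2: ΔU = (1.13)(12.47)(-169) = -2382 J.
Q = ΔU + W = -2382 − 1588 = -3969 J.

Q ≈ -3.97 kJ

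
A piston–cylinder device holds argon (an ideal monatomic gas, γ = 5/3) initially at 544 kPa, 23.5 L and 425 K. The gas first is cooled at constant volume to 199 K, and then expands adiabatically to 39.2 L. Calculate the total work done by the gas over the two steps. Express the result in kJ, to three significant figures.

Step 1 (isochoric): W = 0 (constant volume).
After step 1: P = 254.7 kPa (V unchanged).
Step 2 (adiabatic): W = (P₁V₁ − P₂V₂)/(γ−1) = (5986 − 4256)/0.667 = 2595 J.
W_total = 0 + 2595 = 2595 J.

W_total ≈ 2.60 kJ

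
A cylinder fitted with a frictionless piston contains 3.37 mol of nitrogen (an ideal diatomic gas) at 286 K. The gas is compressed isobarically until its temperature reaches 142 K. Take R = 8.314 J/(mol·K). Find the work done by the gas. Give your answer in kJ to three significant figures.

Isobaric: W = P ΔV = nR ΔT.
W = (3.37)(8.314)(142 − 286) = -4035 J.

W ≈ -4.03 kJ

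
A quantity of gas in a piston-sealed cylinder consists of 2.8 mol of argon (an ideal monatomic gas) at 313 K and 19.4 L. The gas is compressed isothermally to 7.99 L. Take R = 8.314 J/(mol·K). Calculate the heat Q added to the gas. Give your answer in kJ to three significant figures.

Q ≈ -6.46 kJ

Isothermal ⇒ ΔU = 0, so Q = W = nRT ln(V₂/V₁).
Q = (2.8)(8.314)(313) ln(7.99/19.4) = 7286 × -0.8871 = -6464 J.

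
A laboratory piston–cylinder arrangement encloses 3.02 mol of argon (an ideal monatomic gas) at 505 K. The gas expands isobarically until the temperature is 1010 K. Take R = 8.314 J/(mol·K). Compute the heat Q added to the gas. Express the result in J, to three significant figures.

Isobaric: W = nRΔT = (3.02)(8.314)(505) = 12680 J.
ΔU = nCᵥΔT with Cᵥ = 3R/2: ΔU = (3.02)(12.47)(505) = 19020 J.
Q = ΔU + W = 19020 + 12680 = 31699 J.

Q ≈ 31700 J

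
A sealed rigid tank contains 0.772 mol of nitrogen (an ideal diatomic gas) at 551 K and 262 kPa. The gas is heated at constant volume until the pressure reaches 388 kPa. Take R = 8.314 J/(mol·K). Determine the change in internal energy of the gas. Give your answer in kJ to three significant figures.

Constant volume ⇒ W = 0, so Q = ΔU = nCᵥΔT with Cᵥ = 5R/2 = 20.79 J/(mol·K).
At constant V, T₂/T₁ = P₂/P₁ ⇒ ΔT = T₁(P₂/P₁ − 1) = 551·(388/262 − 1) = 265 K.
ΔU = (0.772)(20.79)(265) = 4252 J.

ΔU ≈ 4.25 kJ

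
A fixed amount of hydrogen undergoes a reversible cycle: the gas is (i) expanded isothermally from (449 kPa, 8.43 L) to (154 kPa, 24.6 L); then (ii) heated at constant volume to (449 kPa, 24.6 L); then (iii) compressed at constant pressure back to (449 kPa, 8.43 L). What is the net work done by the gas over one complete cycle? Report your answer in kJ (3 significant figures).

W_net ≈ -3.21 kJ

Leg (i): W = PᵢVᵢ ln(V_f/Vᵢ) = (3785) ln(24.6/8.43) = 4054 J.
Leg (ii): W = 0.
Leg (iii): W = PΔV = (449)(8.43 − 24.6) = -7260 J.
W_net = 4054 − 7260 = -3207 J.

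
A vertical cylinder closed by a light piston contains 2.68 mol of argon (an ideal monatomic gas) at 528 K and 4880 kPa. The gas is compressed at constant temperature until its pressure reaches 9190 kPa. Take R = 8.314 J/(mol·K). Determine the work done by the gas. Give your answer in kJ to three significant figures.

Isothermal process: W = nRT ln(V₂/V₁) = nRT ln(P₁/P₂).
W = (2.68)(8.314)(528) × ln(4880/9190)
  = 11765 × ln(0.531) = 11765 × -0.633
W_by_gas = -7447 J.

W ≈ -7.45 kJ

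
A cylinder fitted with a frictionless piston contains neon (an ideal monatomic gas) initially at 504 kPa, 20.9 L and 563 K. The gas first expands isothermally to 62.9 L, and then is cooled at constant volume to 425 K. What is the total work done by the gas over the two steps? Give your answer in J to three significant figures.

W_total ≈ 11600 J

Step 1 (isothermal): W = P₁V₁ ln(V₂/V₁) = (10534) ln(62.9/20.9) = 11606 J.
Step 2 (isochoric): W = 0 (constant volume).
W_total = 11606 + 0 = 11606 J.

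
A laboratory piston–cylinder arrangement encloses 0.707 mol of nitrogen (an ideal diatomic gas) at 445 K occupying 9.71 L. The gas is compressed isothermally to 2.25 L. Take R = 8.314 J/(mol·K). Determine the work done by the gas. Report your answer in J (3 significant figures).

W ≈ -3820 J

Isothermal: W = nRT ln(V₂/V₁).
W = (0.707)(8.314)(445) × ln(2.25/9.71)
  = 2616 × -1.462
W_by_gas = -3825 J.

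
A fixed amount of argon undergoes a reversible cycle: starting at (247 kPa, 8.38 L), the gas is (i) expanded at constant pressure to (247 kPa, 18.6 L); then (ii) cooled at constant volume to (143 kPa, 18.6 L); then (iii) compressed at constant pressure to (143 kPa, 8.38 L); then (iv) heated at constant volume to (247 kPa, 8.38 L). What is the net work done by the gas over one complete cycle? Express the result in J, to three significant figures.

W_net ≈ 1060 J

Constant-volume legs do no work.
W(i) = (247)(18.6 − 8.38) = 2524 J; W(iii) = (143)(8.38 − 18.6) = -1461 J.
W_net = 2524 − 1461 = 1063 J (the clockwise enclosed area).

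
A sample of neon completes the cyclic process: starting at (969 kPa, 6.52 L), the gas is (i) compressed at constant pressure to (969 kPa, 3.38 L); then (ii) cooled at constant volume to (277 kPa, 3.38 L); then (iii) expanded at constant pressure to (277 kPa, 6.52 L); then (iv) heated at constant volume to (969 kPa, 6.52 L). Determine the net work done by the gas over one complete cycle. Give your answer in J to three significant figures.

W_net ≈ -2170 J

Constant-volume legs do no work.
W(i) = (969)(3.38 − 6.52) = -3043 J; W(iii) = (277)(6.52 − 3.38) = 869.8 J.
W_net = -3043 + 869.8 = -2173 J (the counter-clockwise enclosed area).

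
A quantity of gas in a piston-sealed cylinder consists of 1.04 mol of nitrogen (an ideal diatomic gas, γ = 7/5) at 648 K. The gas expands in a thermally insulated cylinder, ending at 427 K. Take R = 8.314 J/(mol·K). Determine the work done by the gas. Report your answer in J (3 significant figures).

W ≈ 4780 J

Adiabatic ⇒ Q = 0, so W_by = −ΔU = nCᵥ(T₁ − T₂).
Cᵥ = 5R/2 = 20.79 J/(mol·K).
W = (1.04)(20.79)(648 − 427) = 4777 J.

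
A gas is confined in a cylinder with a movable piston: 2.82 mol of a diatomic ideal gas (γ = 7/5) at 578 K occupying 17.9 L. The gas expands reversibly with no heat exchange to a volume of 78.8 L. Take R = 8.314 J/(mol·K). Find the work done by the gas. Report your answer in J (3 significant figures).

W ≈ 15200 J

Adiabatic: TV^(γ−1) = const with γ = 7/5.
T₂ = T₁ (V₁/V₂)^(γ−1) = 578 × (17.9/78.8)^0.4 = 578 × 0.5528 = 319.5 K.
W_by = nCᵥ(T₁ − T₂) = (2.82)(20.79)(578 − 319.5) = 15152 J.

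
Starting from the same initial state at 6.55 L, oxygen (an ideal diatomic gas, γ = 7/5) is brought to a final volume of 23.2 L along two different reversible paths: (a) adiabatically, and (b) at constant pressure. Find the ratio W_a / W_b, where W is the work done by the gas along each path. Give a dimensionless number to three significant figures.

W_a / W_b ≈ 0.390

Path (a) adiabatic: W = P₁V₁(1 − (V₁/V₂)^(γ−1))/(γ−1) → W_a/(P₁V₁) = 0.9926.
Path (b) isobaric: W = P₁(V₂ − V₁) → W_b/(P₁V₁) = 2.542.
W_a / W_b = 0.9926 / 2.542 = 0.3905.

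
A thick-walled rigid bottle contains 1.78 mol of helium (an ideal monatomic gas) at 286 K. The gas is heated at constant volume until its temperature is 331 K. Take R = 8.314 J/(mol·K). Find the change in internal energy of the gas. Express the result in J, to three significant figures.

Constant volume ⇒ W = 0, so Q = ΔU = nCᵥΔT with Cᵥ = 3R/2 = 12.47 J/(mol·K).
ΔU = (1.78)(12.47)(331 − 286) = 998.9 J.

ΔU ≈ 999 J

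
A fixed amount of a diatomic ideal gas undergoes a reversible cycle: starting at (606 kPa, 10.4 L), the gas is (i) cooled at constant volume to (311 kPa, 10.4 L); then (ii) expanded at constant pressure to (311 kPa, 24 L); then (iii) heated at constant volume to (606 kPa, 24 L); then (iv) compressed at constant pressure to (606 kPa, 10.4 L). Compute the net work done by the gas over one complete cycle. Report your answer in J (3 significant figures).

Constant-volume legs do no work.
W(ii) = (311)(24 − 10.4) = 4230 J; W(iv) = (606)(10.4 − 24) = -8242 J.
W_net = 4230 − 8242 = -4012 J (the counter-clockwise enclosed area).

W_net ≈ -4010 J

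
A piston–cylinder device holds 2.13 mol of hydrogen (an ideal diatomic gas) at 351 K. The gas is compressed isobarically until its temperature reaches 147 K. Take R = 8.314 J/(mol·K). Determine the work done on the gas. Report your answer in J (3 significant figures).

Isobaric: W = P ΔV = nR ΔT.
W = (2.13)(8.314)(147 − 351) = -3613 J.
Work on gas = −W_by = 3613 J.

W ≈ 3610 J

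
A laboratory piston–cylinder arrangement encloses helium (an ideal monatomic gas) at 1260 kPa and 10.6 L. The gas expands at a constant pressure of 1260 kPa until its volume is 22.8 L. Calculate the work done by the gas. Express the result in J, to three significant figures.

Isobaric: W = P ΔV.
W = (1260 kPa)(22.8 − 10.6 L) = (1260)(12.2) = 15372 J.

W ≈ 15400 J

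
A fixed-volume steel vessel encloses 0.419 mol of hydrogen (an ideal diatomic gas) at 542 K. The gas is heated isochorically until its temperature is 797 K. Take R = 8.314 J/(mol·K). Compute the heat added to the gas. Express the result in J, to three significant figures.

Q ≈ 2220 J

Constant volume ⇒ W = 0, so Q = ΔU = nCᵥΔT with Cᵥ = 5R/2 = 20.79 J/(mol·K).
ΔU = (0.419)(20.79)(797 − 542) = 2221 J.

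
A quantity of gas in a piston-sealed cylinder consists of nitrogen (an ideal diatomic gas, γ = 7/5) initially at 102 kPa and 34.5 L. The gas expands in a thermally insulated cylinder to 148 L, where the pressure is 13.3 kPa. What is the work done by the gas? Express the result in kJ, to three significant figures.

Adiabatic: W = (P₁V₁ − P₂V₂)/(γ − 1) with γ = 7/5.
P₁V₁ = 3519 J, P₂V₂ = 1968 J.
W = (3519 − 1968) / 0.4 = 3877 J.

W ≈ 3.88 kJ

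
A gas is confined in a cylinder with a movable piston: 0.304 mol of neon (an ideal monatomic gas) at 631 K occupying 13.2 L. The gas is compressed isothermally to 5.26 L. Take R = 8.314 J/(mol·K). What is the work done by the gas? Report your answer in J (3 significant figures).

W ≈ -1470 J

Isothermal: W = nRT ln(V₂/V₁).
W = (0.304)(8.314)(631) × ln(5.26/13.2)
  = 1595 × -0.9201
W_by_gas = -1467 J.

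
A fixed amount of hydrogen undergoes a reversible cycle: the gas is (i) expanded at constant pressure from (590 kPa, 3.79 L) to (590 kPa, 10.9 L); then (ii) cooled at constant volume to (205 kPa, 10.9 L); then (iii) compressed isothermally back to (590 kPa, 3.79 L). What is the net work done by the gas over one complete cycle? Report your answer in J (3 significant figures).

W_net ≈ 1830 J

Leg (i): W = PΔV = (590)(10.9 − 3.79) = 4195 J.
Leg (ii): W = 0.
Leg (iii): W = PᵢVᵢ ln(V_f/Vᵢ) = (2234) ln(3.79/10.9) = -2361 J.
W_net = 4195 − 2361 = 1834 J.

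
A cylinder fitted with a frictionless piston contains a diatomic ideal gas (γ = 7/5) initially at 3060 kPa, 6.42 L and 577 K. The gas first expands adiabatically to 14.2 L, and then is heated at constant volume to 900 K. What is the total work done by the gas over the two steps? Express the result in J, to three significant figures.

Step 1 (adiabatic): W = (P₁V₁ − P₂V₂)/(γ−1) = (19645 − 14301)/0.4 = 13361 J.
Step 2 (isochoric): W = 0 (constant volume).
W_total = 13361 + 0 = 13361 J.

W_total ≈ 13400 J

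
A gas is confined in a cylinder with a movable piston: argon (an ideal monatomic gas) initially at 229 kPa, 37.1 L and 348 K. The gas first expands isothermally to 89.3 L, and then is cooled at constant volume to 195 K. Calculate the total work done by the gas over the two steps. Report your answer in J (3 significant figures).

Step 1 (isothermal): W = P₁V₁ ln(V₂/V₁) = (8496) ln(89.3/37.1) = 7463 J.
Step 2 (isochoric): W = 0 (constant volume).
W_total = 7463 + 0 = 7463 J.

W_total ≈ 7460 J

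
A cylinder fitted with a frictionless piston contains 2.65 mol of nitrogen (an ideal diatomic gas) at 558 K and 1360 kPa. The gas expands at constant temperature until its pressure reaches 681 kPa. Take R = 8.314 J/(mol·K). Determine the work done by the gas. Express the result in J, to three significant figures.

Isothermal process: W = nRT ln(V₂/V₁) = nRT ln(P₁/P₂).
W = (2.65)(8.314)(558) × ln(1360/681)
  = 12294 × ln(1.997) = 12294 × 0.6917
W_by_gas = 8503 J.

W ≈ 8500 J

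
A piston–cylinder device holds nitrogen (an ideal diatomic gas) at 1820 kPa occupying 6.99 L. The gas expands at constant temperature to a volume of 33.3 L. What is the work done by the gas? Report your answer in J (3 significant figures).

W ≈ 19900 J

Isothermal: W = nRT ln(V₂/V₁) = P₁V₁ ln(V₂/V₁).
P₁V₁ = (1820 kPa)(6.99 L) = 12722 J.
W = 12722 × ln(33.3/6.99) = 12722 × 1.561
W_by_gas = 19860 J.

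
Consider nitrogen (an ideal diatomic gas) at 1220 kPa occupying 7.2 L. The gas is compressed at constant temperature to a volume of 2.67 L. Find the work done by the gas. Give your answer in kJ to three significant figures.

Isothermal: W = nRT ln(V₂/V₁) = P₁V₁ ln(V₂/V₁).
P₁V₁ = (1220 kPa)(7.2 L) = 8784 J.
W = 8784 × ln(2.67/7.2) = 8784 × -0.992
W_by_gas = -8714 J.

W ≈ -8.71 kJ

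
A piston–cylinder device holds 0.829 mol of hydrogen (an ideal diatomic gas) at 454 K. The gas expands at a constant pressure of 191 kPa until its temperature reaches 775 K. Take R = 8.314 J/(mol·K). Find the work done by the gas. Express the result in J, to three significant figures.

W ≈ 2210 J

Isobaric: W = P ΔV = nR ΔT.
W = (0.829)(8.314)(775 − 454) = 2212 J.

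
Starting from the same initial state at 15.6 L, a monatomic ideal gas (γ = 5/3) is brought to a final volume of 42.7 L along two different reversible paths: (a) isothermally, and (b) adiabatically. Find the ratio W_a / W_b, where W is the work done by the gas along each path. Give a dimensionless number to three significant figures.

Path (a) isothermal: W = P₁V₁ ln(V₂/V₁) → W_a/(P₁V₁) = 1.007.
Path (b) adiabatic: W = P₁V₁(1 − (V₁/V₂)^(γ−1))/(γ−1) → W_b/(P₁V₁) = 0.7334.
W_a / W_b = 1.007 / 0.7334 = 1.373.

W_a / W_b ≈ 1.37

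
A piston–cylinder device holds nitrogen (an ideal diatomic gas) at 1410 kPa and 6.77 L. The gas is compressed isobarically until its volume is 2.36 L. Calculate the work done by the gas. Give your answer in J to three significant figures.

Isobaric: W = P ΔV.
W = (1410 kPa)(2.36 − 6.77 L) = (1410)(-4.41) = -6218 J.

W ≈ -6220 J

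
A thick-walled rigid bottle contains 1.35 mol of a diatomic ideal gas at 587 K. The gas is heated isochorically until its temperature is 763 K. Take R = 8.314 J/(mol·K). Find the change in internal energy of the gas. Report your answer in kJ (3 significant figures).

Constant volume ⇒ W = 0, so Q = ΔU = nCᵥΔT with Cᵥ = 5R/2 = 20.79 J/(mol·K).
ΔU = (1.35)(20.79)(763 − 587) = 4939 J.

ΔU ≈ 4.94 kJ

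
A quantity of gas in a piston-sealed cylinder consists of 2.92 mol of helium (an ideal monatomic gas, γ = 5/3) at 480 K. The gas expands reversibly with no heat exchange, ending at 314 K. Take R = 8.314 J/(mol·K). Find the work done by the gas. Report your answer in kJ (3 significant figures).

W ≈ 6.04 kJ

Adiabatic ⇒ Q = 0, so W_by = −ΔU = nCᵥ(T₁ − T₂).
Cᵥ = 3R/2 = 12.47 J/(mol·K).
W = (2.92)(12.47)(480 − 314) = 6045 J.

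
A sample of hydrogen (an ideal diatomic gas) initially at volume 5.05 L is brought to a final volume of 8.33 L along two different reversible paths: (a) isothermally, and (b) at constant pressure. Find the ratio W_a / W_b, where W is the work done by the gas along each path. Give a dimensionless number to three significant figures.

W_a / W_b ≈ 0.771

Path (a) isothermal: W = P₁V₁ ln(V₂/V₁) → W_a/(P₁V₁) = 0.5005.
Path (b) isobaric: W = P₁(V₂ − V₁) → W_b/(P₁V₁) = 0.6495.
W_a / W_b = 0.5005 / 0.6495 = 0.7705.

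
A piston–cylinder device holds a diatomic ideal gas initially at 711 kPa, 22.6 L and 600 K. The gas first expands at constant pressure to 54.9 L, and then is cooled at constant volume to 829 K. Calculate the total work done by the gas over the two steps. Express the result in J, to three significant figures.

W_total ≈ 23000 J

Step 1 (isobaric): W = PΔV = (711 kPa)(54.9 − 22.6 L) = 22965 J.
Step 2 (isochoric): W = 0 (constant volume).
W_total = 22965 + 0 = 22965 J.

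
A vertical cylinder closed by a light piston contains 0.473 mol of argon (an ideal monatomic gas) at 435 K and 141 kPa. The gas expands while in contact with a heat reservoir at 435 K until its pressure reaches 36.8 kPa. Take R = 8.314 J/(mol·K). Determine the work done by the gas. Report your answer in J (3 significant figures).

Isothermal process: W = nRT ln(V₂/V₁) = nRT ln(P₁/P₂).
W = (0.473)(8.314)(435) × ln(141/36.8)
  = 1711 × ln(3.832) = 1711 × 1.343
W_by_gas = 2298 J.

W ≈ 2300 J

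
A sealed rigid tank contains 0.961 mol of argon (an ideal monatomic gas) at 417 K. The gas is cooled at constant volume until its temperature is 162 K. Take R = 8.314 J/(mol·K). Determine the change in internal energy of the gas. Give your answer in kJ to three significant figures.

Constant volume ⇒ W = 0, so Q = ΔU = nCᵥΔT with Cᵥ = 3R/2 = 12.47 J/(mol·K).
ΔU = (0.961)(12.47)(162 − 417) = -3056 J.

ΔU ≈ -3.06 kJ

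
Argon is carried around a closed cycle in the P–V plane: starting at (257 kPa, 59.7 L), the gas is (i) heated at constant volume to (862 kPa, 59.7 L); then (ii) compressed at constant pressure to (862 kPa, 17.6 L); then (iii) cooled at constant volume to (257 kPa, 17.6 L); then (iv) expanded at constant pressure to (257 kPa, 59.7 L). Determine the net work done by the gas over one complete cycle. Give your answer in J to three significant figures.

Constant-volume legs do no work.
W(ii) = (862)(17.6 − 59.7) = -36290 J; W(iv) = (257)(59.7 − 17.6) = 10820 J.
W_net = -36290 + 10820 = -25471 J (the counter-clockwise enclosed area).

W_net ≈ -25500 J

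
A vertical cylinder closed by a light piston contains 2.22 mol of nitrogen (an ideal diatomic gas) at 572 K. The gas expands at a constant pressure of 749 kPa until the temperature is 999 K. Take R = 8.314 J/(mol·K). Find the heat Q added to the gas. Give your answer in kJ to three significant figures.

Q ≈ 27.6 kJ

Isobaric: W = nRΔT = (2.22)(8.314)(427) = 7881 J.
ΔU = nCᵥΔT with Cᵥ = 5R/2: ΔU = (2.22)(20.79)(427) = 19703 J.
Q = ΔU + W = 19703 + 7881 = 27584 J.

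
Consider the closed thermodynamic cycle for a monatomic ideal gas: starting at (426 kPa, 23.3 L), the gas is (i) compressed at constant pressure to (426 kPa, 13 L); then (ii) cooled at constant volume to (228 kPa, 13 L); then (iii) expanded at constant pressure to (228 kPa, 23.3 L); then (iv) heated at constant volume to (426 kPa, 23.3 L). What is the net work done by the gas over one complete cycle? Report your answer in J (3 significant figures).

W_net ≈ -2040 J

Constant-volume legs do no work.
W(i) = (426)(13 − 23.3) = -4388 J; W(iii) = (228)(23.3 − 13) = 2348 J.
W_net = -4388 + 2348 = -2039 J (the counter-clockwise enclosed area).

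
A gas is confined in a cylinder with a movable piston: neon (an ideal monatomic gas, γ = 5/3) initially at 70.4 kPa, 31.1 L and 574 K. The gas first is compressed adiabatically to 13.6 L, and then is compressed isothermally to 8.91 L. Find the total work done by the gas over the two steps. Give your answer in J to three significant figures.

Step 1 (adiabatic): W = (P₁V₁ − P₂V₂)/(γ−1) = (2189 − 3800)/0.667 = -2416 J.
After step 1: P = 279.4 kPa, V = 13.6 L, T = 996.3 K.
Step 2 (isothermal): W = P₁V₁ ln(V₂/V₁) = (3800) ln(8.91/13.6) = -1607 J.
W_total = -2416 − 1607 = -4023 J.

W_total ≈ -4020 J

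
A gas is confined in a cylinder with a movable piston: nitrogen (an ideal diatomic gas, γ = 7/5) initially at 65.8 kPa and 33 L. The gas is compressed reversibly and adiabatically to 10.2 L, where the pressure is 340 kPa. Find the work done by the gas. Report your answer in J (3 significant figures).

Adiabatic: W = (P₁V₁ − P₂V₂)/(γ − 1) with γ = 7/5.
P₁V₁ = 2171 J, P₂V₂ = 3468 J.
W = (2171 − 3468) / 0.4 = -3241 J.

W ≈ -3240 J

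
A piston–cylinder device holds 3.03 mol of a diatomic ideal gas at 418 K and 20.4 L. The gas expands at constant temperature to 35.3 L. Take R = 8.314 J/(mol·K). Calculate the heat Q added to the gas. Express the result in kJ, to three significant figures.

Q ≈ 5.77 kJ

Isothermal ⇒ ΔU = 0, so Q = W = nRT ln(V₂/V₁).
Q = (3.03)(8.314)(418) ln(35.3/20.4) = 10530 × 0.5483 = 5774 J.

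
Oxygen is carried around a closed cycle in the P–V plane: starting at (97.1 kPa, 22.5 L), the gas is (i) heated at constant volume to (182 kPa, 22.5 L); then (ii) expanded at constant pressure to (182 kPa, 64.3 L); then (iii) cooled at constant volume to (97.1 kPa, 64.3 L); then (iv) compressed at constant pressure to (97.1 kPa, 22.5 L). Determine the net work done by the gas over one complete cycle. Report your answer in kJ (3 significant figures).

Constant-volume legs do no work.
W(ii) = (182)(64.3 − 22.5) = 7608 J; W(iv) = (97.1)(22.5 − 64.3) = -4059 J.
W_net = 7608 − 4059 = 3549 J (the clockwise enclosed area).

W_net ≈ 3.55 kJ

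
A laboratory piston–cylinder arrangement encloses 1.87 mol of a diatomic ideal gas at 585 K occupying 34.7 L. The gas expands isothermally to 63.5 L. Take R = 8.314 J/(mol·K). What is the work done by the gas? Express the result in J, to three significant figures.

W ≈ 5500 J

Isothermal: W = nRT ln(V₂/V₁).
W = (1.87)(8.314)(585) × ln(63.5/34.7)
  = 9095 × 0.6043
W_by_gas = 5496 J.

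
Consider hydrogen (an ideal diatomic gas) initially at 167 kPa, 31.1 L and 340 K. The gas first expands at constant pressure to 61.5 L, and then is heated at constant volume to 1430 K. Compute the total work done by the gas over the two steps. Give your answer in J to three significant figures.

Step 1 (isobaric): W = PΔV = (167 kPa)(61.5 − 31.1 L) = 5077 J.
Step 2 (isochoric): W = 0 (constant volume).
W_total = 5077 + 0 = 5077 J.

W_total ≈ 5080 J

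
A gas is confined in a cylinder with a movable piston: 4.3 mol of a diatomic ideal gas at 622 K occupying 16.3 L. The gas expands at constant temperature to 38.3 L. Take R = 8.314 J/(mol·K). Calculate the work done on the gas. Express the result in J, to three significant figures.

W ≈ -19000 J

Isothermal: W = nRT ln(V₂/V₁).
W = (4.3)(8.314)(622) × ln(38.3/16.3)
  = 22237 × 0.8543
W_by_gas = 18996 J; work on gas = −W_by = -18996 J.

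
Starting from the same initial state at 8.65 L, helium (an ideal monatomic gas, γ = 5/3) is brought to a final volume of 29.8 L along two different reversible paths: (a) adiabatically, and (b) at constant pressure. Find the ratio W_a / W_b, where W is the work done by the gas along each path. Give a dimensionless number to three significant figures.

Path (a) adiabatic: W = P₁V₁(1 − (V₁/V₂)^(γ−1))/(γ−1) → W_a/(P₁V₁) = 0.8424.
Path (b) isobaric: W = P₁(V₂ − V₁) → W_b/(P₁V₁) = 2.445.
W_a / W_b = 0.8424 / 2.445 = 0.3445.

W_a / W_b ≈ 0.345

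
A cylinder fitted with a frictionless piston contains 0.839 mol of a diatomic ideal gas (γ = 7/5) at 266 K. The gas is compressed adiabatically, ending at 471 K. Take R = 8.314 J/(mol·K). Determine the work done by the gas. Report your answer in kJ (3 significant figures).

W ≈ -3.57 kJ

Adiabatic ⇒ Q = 0, so W_by = −ΔU = nCᵥ(T₁ − T₂).
Cᵥ = 5R/2 = 20.79 J/(mol·K).
W = (0.839)(20.79)(266 − 471) = -3575 J.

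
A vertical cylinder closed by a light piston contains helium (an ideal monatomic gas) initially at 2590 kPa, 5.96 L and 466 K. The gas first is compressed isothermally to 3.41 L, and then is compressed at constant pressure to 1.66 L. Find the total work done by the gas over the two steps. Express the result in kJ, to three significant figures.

Step 1 (isothermal): W = P₁V₁ ln(V₂/V₁) = (15436) ln(3.41/5.96) = -8619 J.
After step 1: P = 4527 kPa, V = 3.41 L, T = 466 K.
Step 2 (isobaric): W = PΔV = (4527 kPa)(1.66 − 3.41 L) = -7922 J.
W_total = -8619 − 7922 = -16541 J.

W_total ≈ -16.5 kJ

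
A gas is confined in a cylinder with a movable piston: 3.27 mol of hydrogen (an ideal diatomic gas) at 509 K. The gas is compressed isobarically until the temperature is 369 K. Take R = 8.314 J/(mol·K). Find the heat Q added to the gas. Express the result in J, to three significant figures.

Isobaric: W = nRΔT = (3.27)(8.314)(-140) = -3806 J.
ΔU = nCᵥΔT with Cᵥ = 5R/2: ΔU = (3.27)(20.79)(-140) = -9515 J.
Q = ΔU + W = -9515 − 3806 = -13322 J.

Q ≈ -13300 J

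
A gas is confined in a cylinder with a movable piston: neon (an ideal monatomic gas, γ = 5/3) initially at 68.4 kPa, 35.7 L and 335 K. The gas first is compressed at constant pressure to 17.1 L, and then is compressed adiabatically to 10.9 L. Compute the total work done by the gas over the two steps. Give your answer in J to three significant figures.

Step 1 (isobaric): W = PΔV = (68.4 kPa)(17.1 − 35.7 L) = -1272 J.
After step 1: P = 68.4 kPa, V = 17.1 L, T = 160.5 K.
Step 2 (adiabatic): W = (P₁V₁ − P₂V₂)/(γ−1) = (1170 − 1579)/0.667 = -614.3 J.
W_total = -1272 − 614.3 = -1887 J.

W_total ≈ -1890 J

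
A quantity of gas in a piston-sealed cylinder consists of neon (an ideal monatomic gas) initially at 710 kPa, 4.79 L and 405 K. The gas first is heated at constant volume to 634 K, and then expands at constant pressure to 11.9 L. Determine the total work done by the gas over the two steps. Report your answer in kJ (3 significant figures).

W_total ≈ 7.90 kJ

Step 1 (isochoric): W = 0 (constant volume).
After step 1: P = 1111 kPa (V unchanged).
Step 2 (isobaric): W = PΔV = (1111 kPa)(11.9 − 4.79 L) = 7902 J.
W_total = 0 + 7902 = 7902 J.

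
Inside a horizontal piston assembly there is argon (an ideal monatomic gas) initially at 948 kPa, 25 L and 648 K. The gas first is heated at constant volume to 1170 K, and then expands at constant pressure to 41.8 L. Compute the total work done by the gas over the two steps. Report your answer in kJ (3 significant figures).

Step 1 (isochoric): W = 0 (constant volume).
After step 1: P = 1712 kPa (V unchanged).
Step 2 (isobaric): W = PΔV = (1712 kPa)(41.8 − 25 L) = 28756 J.
W_total = 0 + 28756 = 28756 J.

W_total ≈ 28.8 kJ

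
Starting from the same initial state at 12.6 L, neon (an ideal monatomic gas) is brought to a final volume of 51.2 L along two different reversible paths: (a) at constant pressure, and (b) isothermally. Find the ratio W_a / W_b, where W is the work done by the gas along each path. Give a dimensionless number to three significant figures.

W_a / W_b ≈ 2.19

Path (a) isobaric: W = P₁(V₂ − V₁) → W_a/(P₁V₁) = 3.063.
Path (b) isothermal: W = P₁V₁ ln(V₂/V₁) → W_b/(P₁V₁) = 1.402.
W_a / W_b = 3.063 / 1.402 = 2.185.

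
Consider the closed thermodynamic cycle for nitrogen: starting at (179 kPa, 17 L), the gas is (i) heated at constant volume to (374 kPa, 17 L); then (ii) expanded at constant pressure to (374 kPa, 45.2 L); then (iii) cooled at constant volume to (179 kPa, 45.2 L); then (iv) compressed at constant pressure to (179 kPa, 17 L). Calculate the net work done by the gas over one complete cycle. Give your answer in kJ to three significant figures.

W_net ≈ 5.50 kJ

Constant-volume legs do no work.
W(ii) = (374)(45.2 − 17) = 10547 J; W(iv) = (179)(17 − 45.2) = -5048 J.
W_net = 10547 − 5048 = 5499 J (the clockwise enclosed area).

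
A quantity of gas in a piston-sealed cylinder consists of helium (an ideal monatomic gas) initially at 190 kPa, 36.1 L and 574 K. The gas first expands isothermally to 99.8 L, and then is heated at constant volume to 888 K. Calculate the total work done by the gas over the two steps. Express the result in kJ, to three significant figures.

W_total ≈ 6.97 kJ

Step 1 (isothermal): W = P₁V₁ ln(V₂/V₁) = (6859) ln(99.8/36.1) = 6975 J.
Step 2 (isochoric): W = 0 (constant volume).
W_total = 6975 + 0 = 6975 J.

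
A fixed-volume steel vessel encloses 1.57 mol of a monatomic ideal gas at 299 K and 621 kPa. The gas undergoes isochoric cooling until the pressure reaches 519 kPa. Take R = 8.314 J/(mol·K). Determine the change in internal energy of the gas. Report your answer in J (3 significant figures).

Constant volume ⇒ W = 0, so Q = ΔU = nCᵥΔT with Cᵥ = 3R/2 = 12.47 J/(mol·K).
At constant V, T₂/T₁ = P₂/P₁ ⇒ ΔT = T₁(P₂/P₁ − 1) = 299·(519/621 − 1) = -49.11 K.
ΔU = (1.57)(12.47)(-49.11) = -961.6 J.

ΔU ≈ -962 J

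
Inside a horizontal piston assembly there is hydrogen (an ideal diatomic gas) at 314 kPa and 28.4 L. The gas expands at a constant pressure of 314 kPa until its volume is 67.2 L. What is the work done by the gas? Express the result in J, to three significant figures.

W ≈ 12200 J

Isobaric: W = P ΔV.
W = (314 kPa)(67.2 − 28.4 L) = (314)(38.8) = 12183 J.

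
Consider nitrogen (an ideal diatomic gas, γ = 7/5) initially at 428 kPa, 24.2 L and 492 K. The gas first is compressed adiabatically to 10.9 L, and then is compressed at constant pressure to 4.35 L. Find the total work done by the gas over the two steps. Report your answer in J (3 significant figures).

Step 1 (adiabatic): W = (P₁V₁ − P₂V₂)/(γ−1) = (10358 − 14250)/0.4 = -9731 J.
After step 1: P = 1307 kPa, V = 10.9 L, T = 676.9 K.
Step 2 (isobaric): W = PΔV = (1307 kPa)(4.35 − 10.9 L) = -8563 J.
W_total = -9731 − 8563 = -18294 J.

W_total ≈ -18300 J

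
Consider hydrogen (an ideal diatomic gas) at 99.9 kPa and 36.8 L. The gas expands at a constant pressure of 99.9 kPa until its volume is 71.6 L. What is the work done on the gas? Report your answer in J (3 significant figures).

W ≈ -3480 J

Isobaric: W = P ΔV.
W = (99.9 kPa)(71.6 − 36.8 L) = (99.9)(34.8) = 3477 J.
Work on gas = −W_by = -3477 J.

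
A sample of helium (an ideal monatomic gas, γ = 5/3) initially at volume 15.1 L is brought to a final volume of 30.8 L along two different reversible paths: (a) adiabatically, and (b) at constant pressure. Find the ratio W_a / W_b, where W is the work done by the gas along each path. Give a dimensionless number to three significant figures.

W_a / W_b ≈ 0.546

Path (a) adiabatic: W = P₁V₁(1 − (V₁/V₂)^(γ−1))/(γ−1) → W_a/(P₁V₁) = 0.5674.
Path (b) isobaric: W = P₁(V₂ − V₁) → W_b/(P₁V₁) = 1.04.
W_a / W_b = 0.5674 / 1.04 = 0.5457.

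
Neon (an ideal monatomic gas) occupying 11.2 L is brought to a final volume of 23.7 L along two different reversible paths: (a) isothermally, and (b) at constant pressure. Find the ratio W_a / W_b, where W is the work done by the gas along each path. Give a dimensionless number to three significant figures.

W_a / W_b ≈ 0.672

Path (a) isothermal: W = P₁V₁ ln(V₂/V₁) → W_a/(P₁V₁) = 0.7496.
Path (b) isobaric: W = P₁(V₂ − V₁) → W_b/(P₁V₁) = 1.116.
W_a / W_b = 0.7496 / 1.116 = 0.6716.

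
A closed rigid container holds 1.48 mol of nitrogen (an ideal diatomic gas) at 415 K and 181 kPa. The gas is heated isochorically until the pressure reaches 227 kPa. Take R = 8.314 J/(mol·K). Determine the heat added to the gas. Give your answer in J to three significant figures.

Q ≈ 3240 J

Constant volume ⇒ W = 0, so Q = ΔU = nCᵥΔT with Cᵥ = 5R/2 = 20.79 J/(mol·K).
At constant V, T₂/T₁ = P₂/P₁ ⇒ ΔT = T₁(P₂/P₁ − 1) = 415·(227/181 − 1) = 105.5 K.
ΔU = (1.48)(20.79)(105.5) = 3244 J.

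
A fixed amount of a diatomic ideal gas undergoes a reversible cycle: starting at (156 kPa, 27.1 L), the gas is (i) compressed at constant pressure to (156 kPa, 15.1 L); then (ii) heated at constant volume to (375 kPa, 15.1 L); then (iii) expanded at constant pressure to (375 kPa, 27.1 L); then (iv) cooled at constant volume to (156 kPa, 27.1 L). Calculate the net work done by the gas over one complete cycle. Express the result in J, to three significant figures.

W_net ≈ 2630 J

Constant-volume legs do no work.
W(i) = (156)(15.1 − 27.1) = -1872 J; W(iii) = (375)(27.1 − 15.1) = 4500 J.
W_net = -1872 + 4500 = 2628 J (the clockwise enclosed area).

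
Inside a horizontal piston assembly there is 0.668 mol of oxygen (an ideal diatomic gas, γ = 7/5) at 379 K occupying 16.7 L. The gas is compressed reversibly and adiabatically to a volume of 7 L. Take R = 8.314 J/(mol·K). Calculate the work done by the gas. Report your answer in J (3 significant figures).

W ≈ -2190 J

Adiabatic: TV^(γ−1) = const with γ = 7/5.
T₂ = T₁ (V₁/V₂)^(γ−1) = 379 × (16.7/7)^0.4 = 379 × 1.416 = 536.6 K.
W_by = nCᵥ(T₁ − T₂) = (0.668)(20.79)(379 − 536.6) = -2189 J.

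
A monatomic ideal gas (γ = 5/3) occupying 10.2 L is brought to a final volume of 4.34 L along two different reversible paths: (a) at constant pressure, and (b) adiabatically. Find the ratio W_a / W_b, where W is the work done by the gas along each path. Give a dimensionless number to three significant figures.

W_a / W_b ≈ 0.499

Path (a) isobaric: W = P₁(V₂ − V₁) → W_a/(P₁V₁) = -0.5745.
Path (b) adiabatic: W = P₁V₁(1 − (V₁/V₂)^(γ−1))/(γ−1) → W_b/(P₁V₁) = -1.152.
W_a / W_b = -0.5745 / -1.152 = 0.4989.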